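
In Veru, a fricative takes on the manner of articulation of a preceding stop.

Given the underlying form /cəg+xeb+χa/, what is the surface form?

[cəgkebqa]

The rule targets /x/ (voiceless velar fricative), which sits after the trigger /g/ (stop).
Changing only its manner to stop gives [k] — the voiceless velar stop.
At the second juncture, /χ/ likewise becomes [q] adjacent to /b/.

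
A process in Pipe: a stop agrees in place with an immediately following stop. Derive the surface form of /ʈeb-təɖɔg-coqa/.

The rule targets /b/ (voiced bilabial stop), which sits before the trigger /t/ (alveolar).
A voiced alveolar stop is [d], so the surface segment is [d].
At the second juncture, /g/ likewise becomes [ɟ] adjacent to /c/.

[ʈedtəɖɔɟcoqa]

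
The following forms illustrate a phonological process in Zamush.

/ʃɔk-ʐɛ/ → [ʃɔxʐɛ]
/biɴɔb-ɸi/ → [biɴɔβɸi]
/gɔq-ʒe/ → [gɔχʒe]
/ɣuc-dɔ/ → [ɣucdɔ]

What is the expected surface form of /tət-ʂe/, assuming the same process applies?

The data show regressive manner assimilation: /k/ → [x] before /ʐ/; /b/ → [β] before /ɸ/; /q/ → [χ] before /ʒ/. In each pair only manner changes, matching the following consonant, while place and voice stay constant.
No alternation appears in [ɣucdɔ]: there the adjacent consonants already agree in manner (/c/ and /d/ are both stops), so this form is consistent with the same rule.
The rule targets /t/ (voiceless alveolar stop), which sits before the trigger /ʂ/ (fricative).
Changing only its manner to fricative gives [s] — the voiceless alveolar fricative.

[təsʂe]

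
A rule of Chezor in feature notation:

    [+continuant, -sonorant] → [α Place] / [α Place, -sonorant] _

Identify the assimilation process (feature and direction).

The rule copies the place features (abbreviated [Place]) from the environment onto the target, so the assimilating feature is place.
The conditioning segment sits to the left of the focus bar, meaning the trigger precedes the segment that changes — progressive assimilation.

progressive place assimilation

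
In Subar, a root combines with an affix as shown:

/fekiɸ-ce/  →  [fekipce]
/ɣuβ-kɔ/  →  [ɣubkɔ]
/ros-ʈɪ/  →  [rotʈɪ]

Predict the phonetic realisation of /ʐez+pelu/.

[ʐedpelu]

The data show regressive manner assimilation: /ɸ/ → [p] before /c/; /β/ → [b] before /k/; /s/ → [t] before /ʈ/. In each pair only manner changes, matching the following consonant, while place and voice stay constant.
The rule targets /z/ (voiced alveolar fricative), which sits before the trigger /p/ (stop).
The voiced alveolar stop is [d], so /z/ → [d].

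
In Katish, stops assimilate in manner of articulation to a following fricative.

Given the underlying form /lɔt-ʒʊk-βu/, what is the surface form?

/t/ is a voiceless alveolar stop. The following trigger /ʒ/ is a fricative, so /t/ must become a fricative as well.
Changing only its manner to fricative gives [s] — the voiceless alveolar fricative.
The same rule applies at the second boundary: /k/ → [x] next to /β/.

[lɔsʒʊxβu]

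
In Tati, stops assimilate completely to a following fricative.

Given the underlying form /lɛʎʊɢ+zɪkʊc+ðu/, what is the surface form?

/ɢ/ is the segment targeted by the rule; it sits immediately before /z/, so it assimilates completely and surfaces as [z].
At the second juncture, /c/ likewise becomes [ð] adjacent to /ð/.

[lɛʎʊzzɪkʊððu]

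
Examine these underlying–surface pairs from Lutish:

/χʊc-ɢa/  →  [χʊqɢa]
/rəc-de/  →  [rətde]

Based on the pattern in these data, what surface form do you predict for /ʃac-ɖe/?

[ʃaʈɖe]

The data show regressive place assimilation: /c/ → [q] before /ɢ/; /c/ → [t] before /d/. In each pair only place changes, matching the following consonant, while manner and voice stay constant.
/c/ is a voiceless palatal stop. The following trigger /ɖ/ is retroflex, so /c/ must become retroflex as well.
A voiceless retroflex stop is [ʈ], so the surface segment is [ʈ].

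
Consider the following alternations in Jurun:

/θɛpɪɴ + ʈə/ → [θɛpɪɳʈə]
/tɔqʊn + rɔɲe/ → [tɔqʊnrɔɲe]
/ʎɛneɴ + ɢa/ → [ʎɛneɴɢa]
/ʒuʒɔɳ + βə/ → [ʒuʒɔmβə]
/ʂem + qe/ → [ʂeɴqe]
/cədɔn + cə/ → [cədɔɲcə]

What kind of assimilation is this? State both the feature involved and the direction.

regressive place assimilation

The segment that alternates is /ɴ/, which surfaces as [ɳ] when adjacent to /ʈ/.
/ɴ/ is uvular while /ʈ/ is retroflex; the output [ɳ] is retroflex, matching the trigger — so the feature that spreads is place.
Manner and voice are unchanged, so the assimilation is partial, not total.
Checking the remaining alternations: /ɳ/ → [m] before /β/ (retroflex → bilabial, matching bilabial); /m/ → [ɴ] before /q/ (bilabial → uvular, matching uvular); /n/ → [ɲ] before /c/ (alveolar → palatal, matching palatal) — only place changes, and always toward the following segment.
Nothing changes in [tɔqʊnrɔɲe], [ʎɛneɴɢa]: there the adjacent consonants already agree in place (/n/ and /r/ are both alveolar; /ɴ/ and /ɢ/ are both uvular), so these forms are consistent with the same rule.
The trigger is the following segment, so the direction is regressive (anticipatory).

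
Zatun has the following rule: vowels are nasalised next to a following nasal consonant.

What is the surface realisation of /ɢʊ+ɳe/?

The vowel /ʊ/ is adjacent to the following nasal /ɳ/, so it acquires [+nasal] and surfaces as [ʊ̃].

[ɢʊ̃ɳe]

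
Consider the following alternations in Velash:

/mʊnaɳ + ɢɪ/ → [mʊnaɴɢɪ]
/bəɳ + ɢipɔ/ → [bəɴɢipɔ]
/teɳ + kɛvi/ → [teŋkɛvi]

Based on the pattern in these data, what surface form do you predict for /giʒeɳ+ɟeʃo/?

The data show regressive place assimilation: /ɳ/ → [ɴ] before /ɢ/; /ɳ/ → [ŋ] before /k/. In each pair only place changes, matching the following consonant, while manner and voice stay constant.
The rule targets /ɳ/ (voiced retroflex nasal), which sits before the trigger /ɟ/ (palatal).
A voiced palatal nasal is [ɲ], so the surface segment is [ɲ].

[giʒeɲɟeʃo]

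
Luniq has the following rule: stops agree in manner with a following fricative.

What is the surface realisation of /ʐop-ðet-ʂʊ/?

/p/ is a voiceless bilabial stop. The following trigger /ð/ is a fricative, so /p/ must become a fricative as well.
A voiceless bilabial fricative is [ɸ], so the surface segment is [ɸ].
The same rule applies at the second boundary: /t/ → [s] next to /ʂ/.

[ʐoɸðesʂʊ]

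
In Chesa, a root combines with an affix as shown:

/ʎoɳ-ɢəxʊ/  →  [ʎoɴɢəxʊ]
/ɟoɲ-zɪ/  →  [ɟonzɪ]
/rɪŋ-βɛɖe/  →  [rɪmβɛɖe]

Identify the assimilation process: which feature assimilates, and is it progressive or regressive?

regressive place assimilation

The segment that alternates is /ɳ/, which surfaces as [ɴ] when adjacent to /ɢ/.
The change retroflex → uvular matches the place of the following /ɢ/, identifying this as place assimilation.
Manner and voice are unchanged, so the assimilation is partial, not total.
The other alternating forms pattern the same way: /ɲ/ → [n] before /z/ (palatal → alveolar, matching alveolar); /ŋ/ → [m] before /β/ (velar → bilabial, matching bilabial) — only place changes, and always toward the following segment.
The trigger is the following segment, so the direction is regressive (anticipatory).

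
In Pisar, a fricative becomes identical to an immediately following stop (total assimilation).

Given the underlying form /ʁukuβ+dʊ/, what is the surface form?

/β/ is the segment targeted by the rule; it sits immediately before /d/, so it assimilates completely and surfaces as [d].

[ʁukuddʊ]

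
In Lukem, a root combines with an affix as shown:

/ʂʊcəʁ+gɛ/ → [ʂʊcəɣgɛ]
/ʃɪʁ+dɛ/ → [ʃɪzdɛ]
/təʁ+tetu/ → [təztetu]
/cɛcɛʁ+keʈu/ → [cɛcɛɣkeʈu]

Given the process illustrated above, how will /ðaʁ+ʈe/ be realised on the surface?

[ðaʐʈe]

The data show regressive place assimilation: /ʁ/ → [ɣ] before /g/; /ʁ/ → [z] before /d/; /ʁ/ → [z] before /t/; /ʁ/ → [ɣ] before /k/. In each pair only place changes, matching the following consonant, while manner and voice stay constant.
/ʁ/ is a voiced uvular fricative. The following trigger /ʈ/ is retroflex, so /ʁ/ must become retroflex as well.
A voiced retroflex fricative is [ʐ], so the surface segment is [ʐ].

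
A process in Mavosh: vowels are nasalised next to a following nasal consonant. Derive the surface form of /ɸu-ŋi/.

[ɸũŋi]

/u/ sits next to the nasal /ŋ/ and is therefore nasalised to [ũ].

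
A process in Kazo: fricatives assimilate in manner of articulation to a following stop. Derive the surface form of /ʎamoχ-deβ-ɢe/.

/χ/ is a voiceless uvular fricative. The following trigger /d/ is a stop, so /χ/ must become a stop as well.
Changing only its manner to stop gives [q] — the voiceless uvular stop.
At the second juncture, /β/ likewise becomes [b] adjacent to /ɢ/.

[ʎamoqdebɢe]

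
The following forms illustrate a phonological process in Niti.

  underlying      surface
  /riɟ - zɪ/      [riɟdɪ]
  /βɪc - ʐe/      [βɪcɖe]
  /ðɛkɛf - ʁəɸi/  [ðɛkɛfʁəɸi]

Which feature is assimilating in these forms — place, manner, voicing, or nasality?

manner

Comparing underlying and surface forms, /z/ → [d] is the alternation; the neighbouring /ɟ/ is constant.
/z/ is a fricative while /ɟ/ is a stop; the output [d] is a stop, matching the trigger — so the feature that spreads is manner.
The same holds elsewhere in the data: /ʐ/ → [ɖ] after /c/ (fricative → stop, matching a stop) — only manner changes, and always toward the preceding segment.
Nothing changes in [ðɛkɛfʁəɸi]: there the adjacent consonants already agree in manner (/ʁ/ and /f/ are both fricatives), so this form is consistent with the same rule.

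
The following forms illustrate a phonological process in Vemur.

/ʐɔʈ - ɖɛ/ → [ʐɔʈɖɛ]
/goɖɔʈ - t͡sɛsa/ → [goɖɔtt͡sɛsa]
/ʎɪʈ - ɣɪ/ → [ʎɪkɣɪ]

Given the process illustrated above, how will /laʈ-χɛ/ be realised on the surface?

The data show regressive place assimilation: /ʈ/ → [t] before /t͡s/; /ʈ/ → [k] before /ɣ/. In each pair only place changes, matching the following consonant, while manner and voice stay constant.
No alternation appears in [ʐɔʈɖɛ]: there the adjacent consonants already agree in place (/ʈ/ and /ɖ/ are both retroflex), so this form is consistent with the same rule.
The rule targets /ʈ/ (voiceless retroflex stop), which sits before the trigger /χ/ (uvular).
Changing only its place to uvular gives [q] — the voiceless uvular stop.

[laqχɛ]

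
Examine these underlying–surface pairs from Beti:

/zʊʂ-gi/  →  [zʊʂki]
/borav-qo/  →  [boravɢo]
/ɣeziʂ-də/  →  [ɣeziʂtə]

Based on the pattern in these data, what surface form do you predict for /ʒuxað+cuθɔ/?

[ʒuxaðɟuθɔ]

The data show progressive voicing assimilation: /g/ → [k] after /ʂ/; /q/ → [ɢ] after /v/; /d/ → [t] after /ʂ/. In each pair only voicing changes, matching the preceding consonant, while place and manner stay constant.
/c/ is a voiceless palatal stop. The preceding trigger /ð/ is voiced, so /c/ must become voiced as well.
Changing only its voicing to voiced gives [ɟ] — the voiced palatal stop.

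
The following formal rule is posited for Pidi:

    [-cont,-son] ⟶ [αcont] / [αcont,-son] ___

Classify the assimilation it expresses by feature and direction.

The rule copies [cont] (continuancy) from the environment onto the target stops; since [±cont] encodes the stop/fricative manner contrast, the assimilating dimension is manner.
The conditioning segment sits to the left of the focus bar, meaning the trigger precedes the segment that changes — progressive assimilation.

progressive manner assimilation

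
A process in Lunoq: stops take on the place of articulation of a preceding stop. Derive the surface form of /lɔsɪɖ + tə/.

/t/ is a voiceless alveolar stop. The preceding trigger /ɖ/ is retroflex, so /t/ must become retroflex as well.
A voiceless retroflex stop is [ʈ], so the surface segment is [ʈ].

[lɔsɪɖʈə]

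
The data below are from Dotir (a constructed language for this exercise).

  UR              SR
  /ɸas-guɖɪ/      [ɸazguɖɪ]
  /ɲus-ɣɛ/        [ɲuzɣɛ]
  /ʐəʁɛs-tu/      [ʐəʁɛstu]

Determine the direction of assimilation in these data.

Comparing underlying and surface forms, /s/ → [z] is the alternation; the neighbouring /g/ is constant.
The change voiceless → voiced matches the voicing of the following /g/, identifying this as voicing assimilation.
Checking the remaining alternation: /s/ → [z] before /ɣ/ (voiceless → voiced, matching voiced) — only voicing changes, and always toward the following segment.
No alternation appears in [ʐəʁɛstu]: there the adjacent consonants already agree in voicing (/s/ and /t/ are both voiceless), so this form is consistent with the same rule.
Since the segment that changes precedes the conditioning segment, the assimilation is regressive.

regressive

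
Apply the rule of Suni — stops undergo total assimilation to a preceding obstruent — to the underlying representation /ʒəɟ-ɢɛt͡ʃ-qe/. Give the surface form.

/ɢ/ is the segment targeted by the rule; it sits immediately after /ɟ/, so it assimilates completely and surfaces as [ɟ].
The same rule applies at the second boundary: /q/ → [t͡ʃ] next to /t͡ʃ/.

[ʒəɟɟɛt͡ʃt͡ʃe]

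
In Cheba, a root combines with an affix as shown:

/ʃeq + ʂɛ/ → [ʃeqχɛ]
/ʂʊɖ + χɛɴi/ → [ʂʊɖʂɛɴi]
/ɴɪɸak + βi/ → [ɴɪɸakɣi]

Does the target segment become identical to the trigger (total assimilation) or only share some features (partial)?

partial assimilation

Underlying /ʂ/ is realised as [χ] next to /q/; /q/ itself does not change.
/ʂ/ is retroflex while /q/ is uvular; the output [χ] is uvular, matching the trigger — so the feature that spreads is place.
Manner and voice are unchanged, so the assimilation is partial, not total.
The same holds elsewhere in the data: /χ/ → [ʂ] after /ɖ/ (uvular → retroflex, matching retroflex); /β/ → [ɣ] after /k/ (bilabial → velar, matching velar) — only place changes, and always toward the preceding segment.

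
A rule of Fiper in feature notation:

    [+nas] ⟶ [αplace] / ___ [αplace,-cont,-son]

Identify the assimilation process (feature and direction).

The shared variable α links the value of the place features (abbreviated [place]) on the target to the same value on the neighbouring segment, so place is the feature that assimilates.
The conditioning segment sits to the right of the focus bar, meaning the trigger follows the segment that changes — regressive assimilation.

regressive place assimilation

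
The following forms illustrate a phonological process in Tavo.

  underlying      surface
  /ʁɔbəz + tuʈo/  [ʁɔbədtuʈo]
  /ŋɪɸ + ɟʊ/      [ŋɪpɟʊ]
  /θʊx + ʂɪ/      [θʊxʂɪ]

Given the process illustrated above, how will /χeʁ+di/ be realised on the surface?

[χeɢdi]

The data show regressive manner assimilation: /z/ → [d] before /t/; /ɸ/ → [p] before /ɟ/. In each pair only manner changes, matching the following consonant, while place and voice stay constant.
Nothing changes in [θʊxʂɪ]: there the adjacent consonants already agree in manner (/x/ and /ʂ/ are both fricatives), so this form is consistent with the same rule.
The rule targets /ʁ/ (voiced uvular fricative), which sits before the trigger /d/ (stop).
A voiced uvular stop is [ɢ], so the surface segment is [ɢ].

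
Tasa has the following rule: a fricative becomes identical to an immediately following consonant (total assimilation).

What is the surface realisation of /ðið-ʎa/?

[ðiʎʎa]

/ð/ is the segment targeted by the rule; it sits immediately before /ʎ/, so it assimilates completely and surfaces as [ʎ].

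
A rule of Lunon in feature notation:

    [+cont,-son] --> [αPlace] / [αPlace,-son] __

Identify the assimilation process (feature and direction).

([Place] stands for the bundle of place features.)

progressive place assimilation

The shared variable α links the value of the place features (abbreviated [Place]) on the target to the same value on the neighbouring segment, so place is the feature that assimilates.
Since the environment is written before the underscore, the trigger precedes the target; the direction is progressive.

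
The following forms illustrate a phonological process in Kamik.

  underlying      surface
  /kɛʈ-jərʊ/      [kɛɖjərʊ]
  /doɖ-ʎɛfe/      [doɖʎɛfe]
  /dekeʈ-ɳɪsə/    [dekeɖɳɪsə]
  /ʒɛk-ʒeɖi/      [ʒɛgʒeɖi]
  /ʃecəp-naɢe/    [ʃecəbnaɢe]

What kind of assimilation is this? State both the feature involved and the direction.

regressive voicing assimilation

Underlying /ʈ/ is realised as [ɖ] next to /j/; /j/ itself does not change.
The change voiceless → voiced matches the voicing of the following /j/, identifying this as voicing assimilation.
Place and manner are unchanged, so the assimilation is partial, not total.
The other alternating forms pattern the same way: /ʈ/ → [ɖ] before /ɳ/ (voiceless → voiced, matching voiced); /k/ → [g] before /ʒ/ (voiceless → voiced, matching voiced); /p/ → [b] before /n/ (voiceless → voiced, matching voiced) — only voicing changes, and always toward the following segment.
No alternation appears in [doɖʎɛfe]: there the adjacent consonants already agree in voicing (/ɖ/ and /ʎ/ are both voiced), so this form is consistent with the same rule.
Since the segment that changes precedes the conditioning segment, the assimilation is regressive.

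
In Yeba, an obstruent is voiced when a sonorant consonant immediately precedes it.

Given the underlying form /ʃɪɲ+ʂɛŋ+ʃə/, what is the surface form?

The rule targets /ʂ/ (voiceless retroflex fricative), which sits after the trigger /ɲ/ (voiced).
Changing only its voicing to voiced gives [ʐ] — the voiced retroflex fricative.
The same rule applies at the second boundary: /ʃ/ → [ʒ] next to /ŋ/.

[ʃɪɲʐɛŋʒə]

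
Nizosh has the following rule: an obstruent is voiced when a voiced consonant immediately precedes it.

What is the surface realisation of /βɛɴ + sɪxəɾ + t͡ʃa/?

The rule targets /s/ (voiceless alveolar fricative), which sits after the trigger /ɴ/ (voiced).
The voiced alveolar fricative is [z], so /s/ → [z].
The same rule applies at the second boundary: /t͡ʃ/ → [d͡ʒ] next to /ɾ/.

[βɛɴzɪxəɾd͡ʒa]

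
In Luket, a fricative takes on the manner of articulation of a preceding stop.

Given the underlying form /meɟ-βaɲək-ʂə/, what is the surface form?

[meɟbaɲəkʈə]

The rule targets /β/ (voiced bilabial fricative), which sits after the trigger /ɟ/ (stop).
The voiced bilabial stop is [b], so /β/ → [b].
The same rule applies at the second boundary: /ʂ/ → [ʈ] next to /k/.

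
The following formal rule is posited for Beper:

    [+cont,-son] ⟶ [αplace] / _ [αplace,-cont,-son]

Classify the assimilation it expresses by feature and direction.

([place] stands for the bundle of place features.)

The shared variable α links the value of the place features (abbreviated [place]) on the target to the same value on the neighbouring segment, so place is the feature that assimilates.
Since the environment is written after the underscore, the trigger follows the target; the direction is regressive.

regressive place assimilation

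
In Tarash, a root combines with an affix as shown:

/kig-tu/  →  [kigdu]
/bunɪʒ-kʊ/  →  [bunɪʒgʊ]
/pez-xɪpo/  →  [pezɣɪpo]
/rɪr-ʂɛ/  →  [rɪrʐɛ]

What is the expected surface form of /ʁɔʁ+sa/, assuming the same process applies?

[ʁɔʁza]

The data show progressive voicing assimilation: /t/ → [d] after /g/; /k/ → [g] after /ʒ/; /x/ → [ɣ] after /z/; /ʂ/ → [ʐ] after /r/. In each pair only voicing changes, matching the preceding consonant, while place and manner stay constant.
/s/ is a voiceless alveolar fricative. The preceding trigger /ʁ/ is voiced, so /s/ must become voiced as well.
Changing only its voicing to voiced gives [z] — the voiced alveolar fricative.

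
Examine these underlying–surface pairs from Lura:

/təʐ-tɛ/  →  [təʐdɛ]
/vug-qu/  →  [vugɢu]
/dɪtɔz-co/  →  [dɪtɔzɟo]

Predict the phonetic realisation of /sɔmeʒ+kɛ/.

[sɔmeʒgɛ]

The data show progressive voicing assimilation: /t/ → [d] after /ʐ/; /q/ → [ɢ] after /g/; /c/ → [ɟ] after /z/. In each pair only voicing changes, matching the preceding consonant, while place and manner stay constant.
/k/ is a voiceless velar stop. The preceding trigger /ʒ/ is voiced, so /k/ must become voiced as well.
Changing only its voicing to voiced gives [g] — the voiced velar stop.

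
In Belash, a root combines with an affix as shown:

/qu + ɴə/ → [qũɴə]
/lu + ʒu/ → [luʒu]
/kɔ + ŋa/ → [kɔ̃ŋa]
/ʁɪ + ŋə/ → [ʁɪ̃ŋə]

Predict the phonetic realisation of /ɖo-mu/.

The data show regressive nasality assimilation (vowel nasalisation): /u/ → [ũ] before /ɴ/; /ɔ/ → [ɔ̃] before /ŋ/; /ɪ/ → [ɪ̃] before /ŋ/ — a vowel is nasalised by an immediately following nasal consonant.
No change occurs in [luʒu] because the vowel at the boundary is adjacent to an oral consonant, not a nasal (/u/ next to /ʒ/).
The vowel /o/ is adjacent to the following nasal /m/, so it acquires [+nasal] and surfaces as [õ].

[ɖõmu]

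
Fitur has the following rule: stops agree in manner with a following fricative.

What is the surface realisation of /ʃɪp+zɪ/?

[ʃɪɸzɪ]

/p/ is a voiceless bilabial stop. The following trigger /z/ is a fricative, so /p/ must become a fricative as well.
A voiceless bilabial fricative is [ɸ], so the surface segment is [ɸ].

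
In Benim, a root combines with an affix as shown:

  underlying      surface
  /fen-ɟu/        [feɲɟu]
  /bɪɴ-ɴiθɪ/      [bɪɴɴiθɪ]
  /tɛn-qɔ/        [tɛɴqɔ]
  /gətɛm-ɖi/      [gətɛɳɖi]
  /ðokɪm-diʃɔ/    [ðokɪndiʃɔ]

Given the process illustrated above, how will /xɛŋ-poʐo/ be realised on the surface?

[xɛmpoʐo]

The data show regressive place assimilation: /n/ → [ɲ] before /ɟ/; /n/ → [ɴ] before /q/; /m/ → [ɳ] before /ɖ/; /m/ → [n] before /d/. In each pair only place changes, matching the following consonant, while manner and voice stay constant.
Nothing changes in [bɪɴɴiθɪ]: there the adjacent consonants already agree in place (/ɴ/ and /ɴ/ are both uvular), so this form is consistent with the same rule.
The rule targets /ŋ/ (voiced velar nasal), which sits before the trigger /p/ (bilabial).
A voiced bilabial nasal is [m], so the surface segment is [m].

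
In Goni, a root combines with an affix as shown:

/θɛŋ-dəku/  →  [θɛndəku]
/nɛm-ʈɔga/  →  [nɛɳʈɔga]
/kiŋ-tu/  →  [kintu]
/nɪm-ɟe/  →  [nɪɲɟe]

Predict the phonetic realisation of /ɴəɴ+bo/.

[ɴəmbo]

The data show regressive place assimilation: /ŋ/ → [n] before /d/; /m/ → [ɳ] before /ʈ/; /ŋ/ → [n] before /t/; /m/ → [ɲ] before /ɟ/. In each pair only place changes, matching the following consonant, while manner and voice stay constant.
/ɴ/ is a voiced uvular nasal. The following trigger /b/ is bilabial, so /ɴ/ must become bilabial as well.
A voiced bilabial nasal is [m], so the surface segment is [m].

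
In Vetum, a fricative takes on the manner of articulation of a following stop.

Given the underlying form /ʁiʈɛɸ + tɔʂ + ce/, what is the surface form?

[ʁiʈɛptɔʈce]

The rule targets /ɸ/ (voiceless bilabial fricative), which sits before the trigger /t/ (stop).
The voiceless bilabial stop is [p], so /ɸ/ → [p].
The same rule applies at the second boundary: /ʂ/ → [ʈ] next to /c/.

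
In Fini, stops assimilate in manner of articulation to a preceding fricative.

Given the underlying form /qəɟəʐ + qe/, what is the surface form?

The rule targets /q/ (voiceless uvular stop), which sits after the trigger /ʐ/ (fricative).
The voiceless uvular fricative is [χ], so /q/ → [χ].

[qəɟəʐχe]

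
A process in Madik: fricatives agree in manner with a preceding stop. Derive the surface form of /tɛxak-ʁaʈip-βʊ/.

[tɛxakɢaʈipbʊ]

The rule targets /ʁ/ (voiced uvular fricative), which sits after the trigger /k/ (stop).
The voiced uvular stop is [ɢ], so /ʁ/ → [ɢ].
At the second juncture, /β/ likewise becomes [b] adjacent to /p/.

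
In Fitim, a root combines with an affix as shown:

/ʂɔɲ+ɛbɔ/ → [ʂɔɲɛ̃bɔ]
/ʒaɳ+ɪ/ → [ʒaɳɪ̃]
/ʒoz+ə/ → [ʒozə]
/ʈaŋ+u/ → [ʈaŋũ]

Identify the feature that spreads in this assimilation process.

nasality

The vowel /ɛ/ surfaces as nasalised [ɛ̃] next to the preceding nasal /ɲ/ — it has acquired the [+nasal] feature of its neighbour.
The other forms show the same pattern: /ɪ/ → [ɪ̃] after /ɳ/; /u/ → [ũ] after /ŋ/ — each time a vowel is nasalised next to a preceding nasal.
No change occurs in [ʒozə] because the vowel at the boundary is adjacent to an oral consonant, not a nasal (/ə/ next to /z/).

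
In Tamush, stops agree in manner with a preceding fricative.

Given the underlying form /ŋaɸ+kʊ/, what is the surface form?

/k/ is a voiceless velar stop. The preceding trigger /ɸ/ is a fricative, so /k/ must become a fricative as well.
A voiceless velar fricative is [x], so the surface segment is [x].

[ŋaɸxʊ]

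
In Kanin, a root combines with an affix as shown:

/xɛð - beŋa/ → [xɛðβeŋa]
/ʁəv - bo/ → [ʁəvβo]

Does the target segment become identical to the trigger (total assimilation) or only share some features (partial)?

partial assimilation

The segment that alternates is /b/, which surfaces as [β] when adjacent to /ð/.
The change stop → fricative matches the manner of the preceding /ð/, identifying this as manner assimilation.
Place and voice are unchanged, so the assimilation is partial, not total.
Checking the remaining alternation: /b/ → [β] after /v/ (stop → fricative, matching a fricative) — only manner changes, and always toward the preceding segment.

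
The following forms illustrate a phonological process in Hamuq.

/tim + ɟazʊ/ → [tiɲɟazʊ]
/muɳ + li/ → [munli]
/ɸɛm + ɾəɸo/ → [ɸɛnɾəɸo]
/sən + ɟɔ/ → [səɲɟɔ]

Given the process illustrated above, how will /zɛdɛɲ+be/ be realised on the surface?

The data show regressive place assimilation: /m/ → [ɲ] before /ɟ/; /ɳ/ → [n] before /l/; /m/ → [n] before /ɾ/; /n/ → [ɲ] before /ɟ/. In each pair only place changes, matching the following consonant, while manner and voice stay constant.
The rule targets /ɲ/ (voiced palatal nasal), which sits before the trigger /b/ (bilabial).
The voiced bilabial nasal is [m], so /ɲ/ → [m].

[zɛdɛmbe]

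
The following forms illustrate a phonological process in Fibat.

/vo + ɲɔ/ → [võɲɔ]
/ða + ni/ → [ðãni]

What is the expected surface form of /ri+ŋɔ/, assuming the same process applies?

[rĩŋɔ]

The data show regressive nasality assimilation (vowel nasalisation): /o/ → [õ] before /ɲ/; /a/ → [ã] before /n/ — a vowel is nasalised by an immediately following nasal consonant.
The vowel /i/ is adjacent to the following nasal /ŋ/, so it acquires [+nasal] and surfaces as [ĩ].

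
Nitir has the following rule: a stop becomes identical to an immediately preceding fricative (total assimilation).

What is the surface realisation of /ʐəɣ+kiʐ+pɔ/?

/k/ is the segment targeted by the rule; it sits immediately after /ɣ/, so it assimilates completely and surfaces as [ɣ].
At the second juncture, /p/ likewise becomes [ʐ] adjacent to /ʐ/.

[ʐəɣɣiʐʐɔ]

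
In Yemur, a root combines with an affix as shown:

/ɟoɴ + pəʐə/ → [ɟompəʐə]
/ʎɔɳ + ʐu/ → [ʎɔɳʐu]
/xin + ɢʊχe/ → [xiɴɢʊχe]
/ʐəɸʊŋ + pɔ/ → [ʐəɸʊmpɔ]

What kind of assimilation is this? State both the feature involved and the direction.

Underlying /ɴ/ is realised as [m] next to /p/; /p/ itself does not change.
The change uvular → bilabial matches the place of the following /p/, identifying this as place assimilation.
Manner and voice are unchanged, so the assimilation is partial, not total.
The same holds elsewhere in the data: /n/ → [ɴ] before /ɢ/ (alveolar → uvular, matching uvular); /ŋ/ → [m] before /p/ (velar → bilabial, matching bilabial) — only place changes, and always toward the following segment.
No alternation appears in [ʎɔɳʐu]: there the adjacent consonants already agree in place (/ɳ/ and /ʐ/ are both retroflex), so this form is consistent with the same rule.
Since the segment that changes precedes the conditioning segment, the assimilation is regressive.

regressive place assimilation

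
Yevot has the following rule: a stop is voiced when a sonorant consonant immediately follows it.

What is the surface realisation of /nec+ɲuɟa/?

/c/ is a voiceless palatal stop. The following trigger /ɲ/ is voiced, so /c/ must become voiced as well.
Changing only its voicing to voiced gives [ɟ] — the voiced palatal stop.

[neɟɲuɟa]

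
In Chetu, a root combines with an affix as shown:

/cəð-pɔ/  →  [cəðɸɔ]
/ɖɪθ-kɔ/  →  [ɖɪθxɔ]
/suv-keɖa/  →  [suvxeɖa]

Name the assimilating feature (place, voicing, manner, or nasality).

Underlying /p/ is realised as [ɸ] next to /ð/; /ð/ itself does not change.
The change stop → fricative matches the manner of the preceding /ð/, identifying this as manner assimilation.
The other alternating forms pattern the same way: /k/ → [x] after /θ/ (stop → fricative, matching a fricative); /k/ → [x] after /v/ (stop → fricative, matching a fricative) — only manner changes, and always toward the preceding segment.

manner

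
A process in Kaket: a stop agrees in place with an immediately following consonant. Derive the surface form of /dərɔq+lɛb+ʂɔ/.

[dərɔtlɛɖʂɔ]

/q/ is a voiceless uvular stop. The following trigger /l/ is alveolar, so /q/ must become alveolar as well.
Changing only its place to alveolar gives [t] — the voiceless alveolar stop.
The same rule applies at the second boundary: /b/ → [ɖ] next to /ʂ/.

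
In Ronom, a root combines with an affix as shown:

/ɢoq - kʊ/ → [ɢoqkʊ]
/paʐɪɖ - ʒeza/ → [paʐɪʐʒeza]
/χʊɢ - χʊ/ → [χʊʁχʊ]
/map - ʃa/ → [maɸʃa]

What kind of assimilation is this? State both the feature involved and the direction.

Underlying /ɖ/ is realised as [ʐ] next to /ʒ/; /ʒ/ itself does not change.
The change stop → fricative matches the manner of the following /ʒ/, identifying this as manner assimilation.
Place and voice are unchanged, so the assimilation is partial, not total.
Checking the remaining alternations: /ɢ/ → [ʁ] before /χ/ (stop → fricative, matching a fricative); /p/ → [ɸ] before /ʃ/ (stop → fricative, matching a fricative) — only manner changes, and always toward the following segment.
Nothing changes in [ɢoqkʊ]: there the adjacent consonants already agree in manner (/q/ and /k/ are both stops), so this form is consistent with the same rule.
The trigger is the following segment, so the direction is regressive (anticipatory).

regressive manner assimilation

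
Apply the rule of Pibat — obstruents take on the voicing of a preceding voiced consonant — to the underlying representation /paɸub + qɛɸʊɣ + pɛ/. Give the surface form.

The rule targets /q/ (voiceless uvular stop), which sits after the trigger /b/ (voiced).
The voiced uvular stop is [ɢ], so /q/ → [ɢ].
The same rule applies at the second boundary: /p/ → [b] next to /ɣ/.

[paɸubɢɛɸʊɣbɛ]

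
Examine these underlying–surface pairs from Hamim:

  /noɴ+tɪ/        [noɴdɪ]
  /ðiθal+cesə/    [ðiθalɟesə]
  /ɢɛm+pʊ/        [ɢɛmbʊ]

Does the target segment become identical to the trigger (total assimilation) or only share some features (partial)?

partial assimilation

Comparing underlying and surface forms, /t/ → [d] is the alternation; the neighbouring /ɴ/ is constant.
The change voiceless → voiced matches the voicing of the preceding /ɴ/, identifying this as voicing assimilation.
Place and manner are unchanged, so the assimilation is partial, not total.
The same holds elsewhere in the data: /c/ → [ɟ] after /l/ (voiceless → voiced, matching voiced); /p/ → [b] after /m/ (voiceless → voiced, matching voiced) — only voicing changes, and always toward the preceding segment.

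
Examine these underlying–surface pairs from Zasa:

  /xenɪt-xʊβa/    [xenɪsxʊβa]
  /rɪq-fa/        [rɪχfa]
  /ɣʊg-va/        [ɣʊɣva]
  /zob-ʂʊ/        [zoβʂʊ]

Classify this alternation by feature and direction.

regressive manner assimilation

Underlying /t/ is realised as [s] next to /x/; /x/ itself does not change.
The change stop → fricative matches the manner of the following /x/, identifying this as manner assimilation.
Place and voice are unchanged, so the assimilation is partial, not total.
The other alternating forms pattern the same way: /q/ → [χ] before /f/ (stop → fricative, matching a fricative); /g/ → [ɣ] before /v/ (stop → fricative, matching a fricative); /b/ → [β] before /ʂ/ (stop → fricative, matching a fricative) — only manner changes, and always toward the following segment.
The trigger is the following segment, so the direction is regressive (anticipatory).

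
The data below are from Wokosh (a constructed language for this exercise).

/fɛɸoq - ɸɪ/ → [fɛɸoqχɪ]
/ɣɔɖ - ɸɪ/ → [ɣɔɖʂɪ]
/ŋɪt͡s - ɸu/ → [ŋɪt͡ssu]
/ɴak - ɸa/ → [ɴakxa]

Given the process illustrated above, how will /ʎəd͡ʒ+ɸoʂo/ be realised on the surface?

[ʎəd͡ʒʃoʂo]

The data show progressive place assimilation: /ɸ/ → [χ] after /q/; /ɸ/ → [ʂ] after /ɖ/; /ɸ/ → [s] after /t͡s/; /ɸ/ → [x] after /k/. In each pair only place changes, matching the preceding consonant, while manner and voice stay constant.
/ɸ/ is a voiceless bilabial fricative. The preceding trigger /d͡ʒ/ is postalveolar, so /ɸ/ must become postalveolar as well.
The voiceless postalveolar fricative is [ʃ], so /ɸ/ → [ʃ].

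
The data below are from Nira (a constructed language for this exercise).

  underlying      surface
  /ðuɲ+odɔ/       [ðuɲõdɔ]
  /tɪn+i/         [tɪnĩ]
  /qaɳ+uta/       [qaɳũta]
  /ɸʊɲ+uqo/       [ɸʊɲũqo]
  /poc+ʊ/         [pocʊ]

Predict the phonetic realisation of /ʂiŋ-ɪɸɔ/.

[ʂiŋɪ̃ɸɔ]

The data show progressive nasality assimilation (vowel nasalisation): /o/ → [õ] after /ɲ/; /i/ → [ĩ] after /n/; /u/ → [ũ] after /ɳ/; /u/ → [ũ] after /ɲ/ — a vowel is nasalised by an immediately preceding nasal consonant.
No change occurs in [pocʊ] because the vowel at the boundary is adjacent to an oral consonant, not a nasal (/ʊ/ next to /c/).
The vowel /ɪ/ is adjacent to the preceding nasal /ŋ/, so it acquires [+nasal] and surfaces as [ɪ̃].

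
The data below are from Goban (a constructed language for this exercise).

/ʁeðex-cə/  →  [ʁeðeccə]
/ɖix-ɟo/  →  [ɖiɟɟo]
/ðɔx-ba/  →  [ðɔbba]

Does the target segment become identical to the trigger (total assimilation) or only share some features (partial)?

total assimilation

Comparing underlying and surface forms, /x/ → [c] is the alternation; the neighbouring /c/ is constant.
The output [c] is identical to the trigger /c/ — every feature (place, manner, voicing) has been copied — so this is total assimilation.
The other forms behave the same way: /x/ → [ɟ] before /ɟ/; /x/ → [b] before /b/ — in each case the output is a copy of the following consonant.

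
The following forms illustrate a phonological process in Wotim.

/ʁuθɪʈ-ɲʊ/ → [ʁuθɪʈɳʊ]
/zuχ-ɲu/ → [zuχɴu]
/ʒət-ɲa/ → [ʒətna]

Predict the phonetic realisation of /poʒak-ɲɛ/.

The data show progressive place assimilation: /ɲ/ → [ɳ] after /ʈ/; /ɲ/ → [ɴ] after /χ/; /ɲ/ → [n] after /t/. In each pair only place changes, matching the preceding consonant, while manner and voice stay constant.
/ɲ/ is a voiced palatal nasal. The preceding trigger /k/ is velar, so /ɲ/ must become velar as well.
The voiced velar nasal is [ŋ], so /ɲ/ → [ŋ].

[poʒakŋɛ]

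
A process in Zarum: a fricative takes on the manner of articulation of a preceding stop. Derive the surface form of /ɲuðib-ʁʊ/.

The rule targets /ʁ/ (voiced uvular fricative), which sits after the trigger /b/ (stop).
The voiced uvular stop is [ɢ], so /ʁ/ → [ɢ].

[ɲuðibɢʊ]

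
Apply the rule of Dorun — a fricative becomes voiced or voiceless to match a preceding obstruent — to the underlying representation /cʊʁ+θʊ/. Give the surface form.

The rule targets /θ/ (voiceless dental fricative), which sits after the trigger /ʁ/ (voiced).
The voiced dental fricative is [ð], so /θ/ → [ð].

[cʊʁðʊ]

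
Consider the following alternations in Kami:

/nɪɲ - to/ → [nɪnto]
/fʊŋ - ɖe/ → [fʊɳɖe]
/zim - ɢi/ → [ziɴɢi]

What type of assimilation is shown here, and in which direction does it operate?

Underlying /ɲ/ is realised as [n] next to /t/; /t/ itself does not change.
The change palatal → alveolar matches the place of the following /t/, identifying this as place assimilation.
Manner and voice are unchanged, so the assimilation is partial, not total.
The other alternating forms pattern the same way: /ŋ/ → [ɳ] before /ɖ/ (velar → retroflex, matching retroflex); /m/ → [ɴ] before /ɢ/ (bilabial → uvular, matching uvular) — only place changes, and always toward the following segment.
The trigger is the following segment, so the direction is regressive (anticipatory).

regressive place assimilation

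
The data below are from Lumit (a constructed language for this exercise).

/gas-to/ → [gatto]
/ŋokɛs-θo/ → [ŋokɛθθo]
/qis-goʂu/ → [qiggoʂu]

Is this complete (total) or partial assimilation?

Underlying /s/ is realised as [g] next to /g/; /g/ itself does not change.
The output [g] is identical to the trigger /g/ — every feature (place, manner, voicing) has been copied — so this is total assimilation.
The other forms behave the same way: /s/ → [t] before /t/; /s/ → [θ] before /θ/ — in each case the output is a copy of the following consonant.

total assimilation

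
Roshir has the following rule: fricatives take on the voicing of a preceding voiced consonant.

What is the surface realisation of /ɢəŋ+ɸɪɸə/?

[ɢəŋβɪɸə]

/ɸ/ is a voiceless bilabial fricative. The preceding trigger /ŋ/ is voiced, so /ɸ/ must become voiced as well.
The voiced bilabial fricative is [β], so /ɸ/ → [β].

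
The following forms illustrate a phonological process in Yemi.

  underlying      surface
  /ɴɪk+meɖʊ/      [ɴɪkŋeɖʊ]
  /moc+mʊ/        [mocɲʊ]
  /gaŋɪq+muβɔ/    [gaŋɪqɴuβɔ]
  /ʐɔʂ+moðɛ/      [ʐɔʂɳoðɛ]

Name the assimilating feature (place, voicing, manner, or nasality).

Comparing underlying and surface forms, /m/ → [ŋ] is the alternation; the neighbouring /k/ is constant.
The change bilabial → velar matches the place of the preceding /k/, identifying this as place assimilation.
The same holds elsewhere in the data: /m/ → [ɲ] after /c/ (bilabial → palatal, matching palatal); /m/ → [ɴ] after /q/ (bilabial → uvular, matching uvular); /m/ → [ɳ] after /ʂ/ (bilabial → retroflex, matching retroflex) — only place changes, and always toward the preceding segment.

place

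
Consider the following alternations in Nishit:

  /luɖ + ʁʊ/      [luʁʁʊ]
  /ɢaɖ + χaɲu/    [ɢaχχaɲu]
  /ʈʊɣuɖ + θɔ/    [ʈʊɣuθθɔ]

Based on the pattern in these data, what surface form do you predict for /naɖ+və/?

[navvə]

The data show regressive total assimilation (/ɖ/ → [ʁ] before /ʁ/; /ɖ/ → [χ] before /χ/; /ɖ/ → [θ] before /θ/): in every case the target segment becomes identical to its following neighbour, copying more than a single feature.
/ɖ/ is the segment targeted by the rule; it sits immediately before /v/, so it assimilates completely and surfaces as [v].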